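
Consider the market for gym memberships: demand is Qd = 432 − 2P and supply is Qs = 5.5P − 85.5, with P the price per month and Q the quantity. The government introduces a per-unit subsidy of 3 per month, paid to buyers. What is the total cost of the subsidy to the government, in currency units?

Government outlay = 895.2.

Before the subsidy: set 432 − 2P = 5.5P − 85.5 → P* = 69, Q* = 294.
With a per-unit subsidy paid to buyers, each effectively pays P − 3, so demand becomes Qd = 432 − 2(P − 3).
New equilibrium: buyers pay 66.8, suppliers receive 69.8, Q = 298.4. (Wedge: Pb − Ps = −3.)
Outlay = t · Q = 3 · 298.4 = 895.2.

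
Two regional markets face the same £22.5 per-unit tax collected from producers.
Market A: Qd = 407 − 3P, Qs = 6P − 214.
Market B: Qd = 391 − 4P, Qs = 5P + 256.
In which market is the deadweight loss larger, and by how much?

Market A: pre-tax P* = £69, Q* = 200; post-tax Q = 155; deadweight loss = £506.25.
Market B: pre-tax P* = £15, Q* = 331; post-tax Q = 281; deadweight loss = £562.5.
Difference: £506.25 vs £562.5 → market B is larger by £56.25.

Market B, by £56.25.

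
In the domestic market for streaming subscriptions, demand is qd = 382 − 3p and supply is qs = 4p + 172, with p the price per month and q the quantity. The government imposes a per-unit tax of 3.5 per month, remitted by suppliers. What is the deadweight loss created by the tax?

Before the tax: set 382 − 3p = 4p + 172 → p* = 30, q* = 292.
With the tax collected from suppliers, supply shifts: qs = 4(p − 3.5) + 172.
New equilibrium: consumers pay 32, suppliers receive 28.5, q = 286. (Wedge: pb − ps = 3.5.)
Quantity falls by |ΔQ| = |292 − 286| = 6.
DWL = ½ · t · |ΔQ| = ½ · 3.5 · 6 = 10.5.

Deadweight loss = 10.5.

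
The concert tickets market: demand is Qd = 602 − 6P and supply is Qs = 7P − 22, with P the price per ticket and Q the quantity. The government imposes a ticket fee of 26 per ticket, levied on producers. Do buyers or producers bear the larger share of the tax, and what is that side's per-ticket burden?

Buyers bear the larger share: 14 per ticket.

Without the tax, 602 − 6P = 7P − 22 gives 13P = 624, so P* = 48 and Q* = 314.
With the tax collected from producers, supply shifts: Qs = 7(P − 26) − 22.
New equilibrium: buyers pay 62, producers receive 36, Q = 230. (Wedge: Pb − Ps = 26.)
Per-ticket burden: buyers 14, producers 12.
Buyers take the larger share because demand is less price-elastic here (demand slope 6 vs supply slope 7).
The less price-elastic side of the market bears the larger share of a per-unit tax.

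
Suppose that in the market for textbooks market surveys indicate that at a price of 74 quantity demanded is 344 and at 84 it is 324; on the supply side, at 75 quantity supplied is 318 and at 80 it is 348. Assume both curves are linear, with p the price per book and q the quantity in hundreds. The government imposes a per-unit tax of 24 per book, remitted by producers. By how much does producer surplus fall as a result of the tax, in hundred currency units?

Producer surplus falls by 1908 hundred.

Demand slope: (324 − 344)/(84 − 74) = -2, so qd = 492 − 2p.
Supply slope: (348 − 318)/(80 − 75) = 6, so qs = 6p − 132.
Before the tax: set 492 − 2p = 6p − 132 → p* = 78, q* = 336.
With the tax collected from producers, supply shifts: qs = 6(p − 24) − 132.
Solving gives q = 300 with buyers paying 96 and producers receiving 72 (the 24 wedge).
ΔPS is the trapezoid between Q = 300 and Q = 336 of height 6: ½ · (336 + 300) · 6 = 1908.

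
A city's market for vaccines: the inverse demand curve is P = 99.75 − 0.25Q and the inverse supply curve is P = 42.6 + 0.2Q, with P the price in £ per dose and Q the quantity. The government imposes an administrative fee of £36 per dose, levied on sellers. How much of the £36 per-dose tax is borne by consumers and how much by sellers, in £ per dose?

Consumers bear £20 per dose; sellers bear £16 per dose.

Inverting to Q(P) form: Qd = 399 − 4P; Qs = 5P − 213.
Before the tax: set 399 − 4P = 5P − 213 → P* = £68, Q* = 127.
With the tax collected from sellers, supply shifts: Qs = 5(P − 36) − 213.
Solving gives Q = 47 with consumers paying £88 and sellers receiving £52 (the £36 wedge).
Burden on consumers: £20; on sellers: £16. (They sum to £36.)
The less price-elastic side of the market bears the larger share of a per-unit tax.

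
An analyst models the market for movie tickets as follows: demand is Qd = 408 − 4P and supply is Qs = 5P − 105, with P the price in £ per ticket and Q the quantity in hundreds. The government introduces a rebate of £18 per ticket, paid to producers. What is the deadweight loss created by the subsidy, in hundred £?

Deadweight loss = £360 hundred.

Without the subsidy, 408 − 4P = 5P − 105 gives 9P = 513, so P* = £57 and Q* = 180.
With a per-unit subsidy paid to producers, each receives P + 18 per unit sold, so supply becomes Qs = 5(P + 18) − 105.
Solving gives Q = 220 with buyers paying £47 and producers receiving £65 (the £18 wedge).
Quantity rises by |ΔQ| = |180 − 220| = 40.
DWL = ½ · t · |ΔQ| = ½ · 18 · 40 = £360.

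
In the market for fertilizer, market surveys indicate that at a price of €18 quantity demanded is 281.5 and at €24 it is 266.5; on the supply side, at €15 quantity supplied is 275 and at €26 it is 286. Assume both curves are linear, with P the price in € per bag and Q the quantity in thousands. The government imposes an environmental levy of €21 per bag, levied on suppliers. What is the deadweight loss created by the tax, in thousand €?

Deadweight loss = €157.5 thousand.

Demand slope: (266.5 − 281.5)/(24 − 18) = -2.5, so Qd = 326.5 − 2.5P.
Supply slope: (286 − 275)/(26 − 15) = 1, so Qs = P + 260.
Before the tax: set 326.5 − 2.5P = P + 260 → P* = €19, Q* = 279.
With the tax collected from suppliers, supply shifts: Qs = (P − 21) + 260.
Solving gives Q = 264 with buyers paying €25 and suppliers receiving €4 (the €21 wedge).
Quantity falls by |ΔQ| = |279 − 264| = 15.
DWL = ½ · t · |ΔQ| = ½ · 21 · 15 = €157.5.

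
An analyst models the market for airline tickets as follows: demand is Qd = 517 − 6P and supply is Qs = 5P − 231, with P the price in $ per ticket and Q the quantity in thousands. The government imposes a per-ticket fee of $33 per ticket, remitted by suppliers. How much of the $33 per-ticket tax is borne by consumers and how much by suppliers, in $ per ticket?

Consumers bear $15 per ticket; suppliers bear $18 per ticket.

Without the tax, 517 − 6P = 5P − 231 gives 11P = 748, so P* = $68 and Q* = 109.
With the tax collected from suppliers, supply shifts: Qs = 5(P − 33) − 231.
New equilibrium: consumers pay $83, suppliers receive $50, Q = 19. (Wedge: Pb − Ps = 33.)
Burden on consumers: $15; on suppliers: $18. (They sum to $33.)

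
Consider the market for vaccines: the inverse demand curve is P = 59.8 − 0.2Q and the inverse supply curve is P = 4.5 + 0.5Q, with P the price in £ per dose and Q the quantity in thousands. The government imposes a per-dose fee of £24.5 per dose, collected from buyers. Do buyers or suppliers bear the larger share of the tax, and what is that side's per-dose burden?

Rewrite in direct form: Qd = 299 − 5P and Qs = 2P − 9.
Without the tax, 299 − 5P = 2P − 9 gives 7P = 308, so P* = £44 and Q* = 79.
With the tax collected from buyers, demand (in seller-price terms) shifts: Qd = 299 − 5(P + 24.5).
Solving gives Q = 44 with buyers paying £51 and suppliers receiving £26.5 (the £24.5 wedge).
Per-dose burden: buyers £7, suppliers £17.5.
Suppliers take the larger share because supply is less price-elastic here (demand slope 5 vs supply slope 2).

Suppliers bear the larger share: £17.5 per dose.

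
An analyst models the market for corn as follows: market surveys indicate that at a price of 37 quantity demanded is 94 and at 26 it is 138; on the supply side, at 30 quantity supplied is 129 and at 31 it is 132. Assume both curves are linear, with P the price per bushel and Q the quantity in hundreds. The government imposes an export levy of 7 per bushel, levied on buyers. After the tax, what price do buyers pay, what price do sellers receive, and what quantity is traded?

Buyers pay 32; sellers receive 25; quantity = 114.

Demand slope: (138 − 94)/(26 − 37) = -4, so Qd = 242 − 4P.
Supply slope: (132 − 129)/(31 − 30) = 3, so Qs = 3P + 39.
Without the tax, 242 − 4P = 3P + 39 gives 7P = 203, so P* = 29 and Q* = 126.
With the tax collected from buyers, demand (in seller-price terms) shifts: Qd = 242 − 4(P + 7).
New equilibrium: buyers pay 32, sellers receive 25, Q = 114. (Wedge: Pb − Ps = 7.)
The less price-elastic side of the market bears the larger share of a per-unit tax.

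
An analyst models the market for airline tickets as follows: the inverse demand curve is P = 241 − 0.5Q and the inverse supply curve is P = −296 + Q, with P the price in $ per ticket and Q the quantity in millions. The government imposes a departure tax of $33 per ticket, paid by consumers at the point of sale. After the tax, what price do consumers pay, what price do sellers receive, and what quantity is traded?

Rewrite in direct form: Qd = 482 − 2P and Qs = P + 296.
Before the tax: set 482 − 2P = P + 296 → P* = $62, Q* = 358.
With the tax collected from consumers, demand (in seller-price terms) shifts: Qd = 482 − 2(P + 33).
New equilibrium: consumers pay $73, sellers receive $40, Q = 336. (Wedge: Pb − Ps = 33.)
The less price-elastic side of the market bears the larger share of a per-unit tax.

Consumers pay $73; sellers receive $40; quantity = 336.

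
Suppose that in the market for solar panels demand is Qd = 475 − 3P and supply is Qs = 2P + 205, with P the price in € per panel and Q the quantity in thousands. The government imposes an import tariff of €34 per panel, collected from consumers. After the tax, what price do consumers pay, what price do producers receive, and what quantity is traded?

Consumers pay €67.6; producers receive €33.6; quantity = 272.2.

Before the tax: set 475 − 3P = 2P + 205 → P* = €54, Q* = 313.
With the tax collected from consumers, demand (in seller-price terms) shifts: Qd = 475 − 3(P + 34).
New equilibrium: consumers pay €67.6, producers receive €33.6, Q = 272.2. (Wedge: Pb − Ps = 34.)
The less price-elastic side of the market bears the larger share of a per-unit tax.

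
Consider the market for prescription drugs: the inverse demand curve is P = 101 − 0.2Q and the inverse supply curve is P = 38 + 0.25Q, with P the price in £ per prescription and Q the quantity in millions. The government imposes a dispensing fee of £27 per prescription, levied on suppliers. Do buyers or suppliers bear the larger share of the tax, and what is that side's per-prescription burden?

Suppliers bear the larger share: £15 per prescription.

Inverting to Q(P) form: Qd = 505 − 5P; Qs = 4P − 152.
Before the tax: set 505 − 5P = 4P − 152 → P* = £73, Q* = 140.
With the tax collected from suppliers, supply shifts: Qs = 4(P − 27) − 152.
New equilibrium: buyers pay £85, suppliers receive £58, Q = 80. (Wedge: Pb − Ps = 27.)
Per-prescription burden: buyers £12, suppliers £15.
Suppliers take the larger share because supply is less price-elastic here (demand slope 5 vs supply slope 4).
The less price-elastic side of the market bears the larger share of a per-unit tax.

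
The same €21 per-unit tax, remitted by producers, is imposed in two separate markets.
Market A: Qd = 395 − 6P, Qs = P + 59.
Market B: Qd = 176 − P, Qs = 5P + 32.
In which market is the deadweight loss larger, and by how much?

Market A, by €5.25.

Market A: pre-tax P* = €48, Q* = 107; post-tax Q = 89; deadweight loss = €189.
Market B: pre-tax P* = €24, Q* = 152; post-tax Q = 134.5; deadweight loss = €183.75.
Difference: €189 vs €183.75 → market A is larger by €5.25.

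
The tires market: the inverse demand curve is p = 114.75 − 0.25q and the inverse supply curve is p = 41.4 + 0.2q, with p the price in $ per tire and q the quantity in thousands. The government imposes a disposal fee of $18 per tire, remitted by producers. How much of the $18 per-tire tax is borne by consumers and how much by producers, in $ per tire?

Inverting to q(p) form: qd = 459 − 4p; qs = 5p − 207.
Before the tax: set 459 − 4p = 5p − 207 → p* = $74, q* = 163.
With the tax collected from producers, supply shifts: qs = 5(p − 18) − 207.
Solving gives q = 123 with consumers paying $84 and producers receiving $66 (the $18 wedge).
Burden on consumers: $10; on producers: $8. (They sum to $18.)
The less price-elastic side of the market bears the larger share of a per-unit tax.

Consumers bear $10 per tire; producers bear $8 per tire.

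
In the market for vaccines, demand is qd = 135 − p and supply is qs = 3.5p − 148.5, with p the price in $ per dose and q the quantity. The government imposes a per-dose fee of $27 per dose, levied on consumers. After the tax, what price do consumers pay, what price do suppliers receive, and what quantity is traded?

Before the tax: set 135 − p = 3.5p − 148.5 → p* = $63, q* = 72.
With the tax collected from consumers, demand (in seller-price terms) shifts: qd = 135 − (p + 27).
New equilibrium: consumers pay $84, suppliers receive $57, q = 51. (Wedge: pb − ps = 27.)
The less price-elastic side of the market bears the larger share of a per-unit tax.

Consumers pay $84; suppliers receive $57; quantity = 51.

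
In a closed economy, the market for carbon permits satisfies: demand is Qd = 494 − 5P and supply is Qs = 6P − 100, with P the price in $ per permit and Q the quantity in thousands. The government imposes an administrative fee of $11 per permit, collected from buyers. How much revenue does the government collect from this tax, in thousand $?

Without the tax, 494 − 5P = 6P − 100 gives 11P = 594, so P* = $54 and Q* = 224.
With the tax collected from buyers, demand (in seller-price terms) shifts: Qd = 494 − 5(P + 11).
Solving gives Q = 194 with buyers paying $60 and sellers receiving $49 (the $11 wedge).
Revenue = t · Q = 11 · 194 = $2134.

Tax revenue = $2134 thousand.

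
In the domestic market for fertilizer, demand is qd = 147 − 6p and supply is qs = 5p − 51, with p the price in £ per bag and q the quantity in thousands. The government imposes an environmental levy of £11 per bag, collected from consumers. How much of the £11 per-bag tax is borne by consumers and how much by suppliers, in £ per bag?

Without the tax, 147 − 6p = 5p − 51 gives 11p = 198, so p* = £18 and q* = 39.
With the tax collected from consumers, demand (in seller-price terms) shifts: qd = 147 − 6(p + 11).
New equilibrium: consumers pay £23, suppliers receive £12, q = 9. (Wedge: pb − ps = 11.)
Burden on consumers: £5; on suppliers: £6. (They sum to £11.)
The less price-elastic side of the market bears the larger share of a per-unit tax.

Consumers bear £5 per bag; suppliers bear £6 per bag.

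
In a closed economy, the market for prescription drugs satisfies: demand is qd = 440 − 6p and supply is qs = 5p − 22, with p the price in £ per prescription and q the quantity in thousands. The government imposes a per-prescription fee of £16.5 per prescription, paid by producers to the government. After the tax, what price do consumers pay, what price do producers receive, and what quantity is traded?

Consumers pay £49.5; producers receive £33; quantity = 143.

Without the tax, 440 − 6p = 5p − 22 gives 11p = 462, so p* = £42 and q* = 188.
With the tax collected from producers, supply shifts: qs = 5(p − 16.5) − 22.
Solving gives q = 143 with consumers paying £49.5 and producers receiving £33 (the £16.5 wedge).
The less price-elastic side of the market bears the larger share of a per-unit tax.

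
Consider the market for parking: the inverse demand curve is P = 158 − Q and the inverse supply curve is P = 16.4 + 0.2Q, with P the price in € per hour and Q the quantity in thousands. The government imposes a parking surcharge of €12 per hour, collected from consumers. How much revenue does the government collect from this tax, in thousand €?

Tax revenue = €1296 thousand.

Rewrite in direct form: Qd = 158 − P and Qs = 5P − 82.
Without the tax, 158 − P = 5P − 82 gives 6P = 240, so P* = €40 and Q* = 118.
With the tax collected from consumers, demand (in seller-price terms) shifts: Qd = 158 − (P + 12).
New equilibrium: consumers pay €50, suppliers receive €38, Q = 108. (Wedge: Pb − Ps = 12.)
Revenue = t · Q = 12 · 108 = €1296.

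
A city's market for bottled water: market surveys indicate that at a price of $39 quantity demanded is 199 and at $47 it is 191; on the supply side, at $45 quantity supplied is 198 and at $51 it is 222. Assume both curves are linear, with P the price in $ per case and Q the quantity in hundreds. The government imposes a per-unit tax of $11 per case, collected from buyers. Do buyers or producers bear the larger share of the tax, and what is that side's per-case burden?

Buyers bear the larger share: $8.8 per case.

Demand slope: (191 − 199)/(47 − 39) = -1, so Qd = 238 − P.
Supply slope: (222 − 198)/(51 − 45) = 4, so Qs = 4P + 18.
Before the tax: set 238 − P = 4P + 18 → P* = $44, Q* = 194.
With the tax collected from buyers, demand (in seller-price terms) shifts: Qd = 238 − (P + 11).
Solving gives Q = 185.2 with buyers paying $52.8 and producers receiving $41.8 (the $11 wedge).
Per-case burden: buyers $8.8, producers $2.2.
Buyers take the larger share because demand is less price-elastic here (demand slope 1 vs supply slope 4).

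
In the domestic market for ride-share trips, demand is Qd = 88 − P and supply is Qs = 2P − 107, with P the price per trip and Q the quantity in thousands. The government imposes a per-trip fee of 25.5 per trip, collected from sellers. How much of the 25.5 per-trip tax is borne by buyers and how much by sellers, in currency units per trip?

Without the tax, 88 − P = 2P − 107 gives 3P = 195, so P* = 65 and Q* = 23.
With the tax collected from sellers, supply shifts: Qs = 2(P − 25.5) − 107.
New equilibrium: buyers pay 82, sellers receive 56.5, Q = 6. (Wedge: Pb − Ps = 25.5.)
Burden on buyers: 17; on sellers: 8.5. (They sum to 25.5.)
The less price-elastic side of the market bears the larger share of a per-unit tax.

Buyers bear 17 per trip; sellers bear 8.5 per trip.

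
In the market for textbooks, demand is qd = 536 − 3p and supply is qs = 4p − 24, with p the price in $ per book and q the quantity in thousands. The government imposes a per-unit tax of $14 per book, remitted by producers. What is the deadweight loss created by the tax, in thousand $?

Without the tax, 536 − 3p = 4p − 24 gives 7p = 560, so p* = $80 and q* = 296.
With the tax collected from producers, supply shifts: qs = 4(p − 14) − 24.
New equilibrium: consumers pay $88, producers receive $74, q = 272. (Wedge: pb − ps = 14.)
Quantity falls by |ΔQ| = |296 − 272| = 24.
DWL = ½ · t · |ΔQ| = ½ · 14 · 24 = $168.

Deadweight loss = $168 thousand.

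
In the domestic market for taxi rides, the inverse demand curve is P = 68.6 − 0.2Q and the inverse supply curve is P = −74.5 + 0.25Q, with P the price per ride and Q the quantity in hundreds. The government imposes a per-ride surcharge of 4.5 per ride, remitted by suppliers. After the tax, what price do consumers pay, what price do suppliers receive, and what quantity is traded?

Consumers pay 7; suppliers receive 2.5; quantity = 308.

Inverting to Q(P) form: Qd = 343 − 5P; Qs = 4P + 298.
Without the tax, 343 − 5P = 4P + 298 gives 9P = 45, so P* = 5 and Q* = 318.
With the tax collected from suppliers, supply shifts: Qs = 4(P − 4.5) + 298.
New equilibrium: consumers pay 7, suppliers receive 2.5, Q = 308. (Wedge: Pb − Ps = 4.5.)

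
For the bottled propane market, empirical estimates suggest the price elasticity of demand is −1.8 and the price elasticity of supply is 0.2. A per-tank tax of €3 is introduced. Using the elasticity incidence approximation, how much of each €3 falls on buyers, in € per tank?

Buyers bear ≈ €0.3 per tank.

Incidence ratio: buyers' share ≈ εs / (εs + |εd|) = 0.2 / (0.2 + 1.8) = 0.1.
So buyers bear ≈ 0.1 × €3 = €0.3; suppliers bear €2.7.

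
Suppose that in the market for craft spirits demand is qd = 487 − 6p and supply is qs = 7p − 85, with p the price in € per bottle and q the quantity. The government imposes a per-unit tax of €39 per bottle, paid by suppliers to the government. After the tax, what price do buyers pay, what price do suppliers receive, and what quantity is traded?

Buyers pay €65; suppliers receive €26; quantity = 97.

Before the tax: set 487 − 6p = 7p − 85 → p* = €44, q* = 223.
With the tax collected from suppliers, supply shifts: qs = 7(p − 39) − 85.
Solving gives q = 97 with buyers paying €65 and suppliers receiving €26 (the €39 wedge).
The less price-elastic side of the market bears the larger share of a per-unit tax.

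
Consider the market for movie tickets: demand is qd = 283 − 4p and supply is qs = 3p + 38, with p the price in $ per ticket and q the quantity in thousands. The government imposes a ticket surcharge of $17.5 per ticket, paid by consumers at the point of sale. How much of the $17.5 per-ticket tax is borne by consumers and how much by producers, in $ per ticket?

Without the tax, 283 − 4p = 3p + 38 gives 7p = 245, so p* = $35 and q* = 143.
With the tax collected from consumers, demand (in seller-price terms) shifts: qd = 283 − 4(p + 17.5).
New equilibrium: consumers pay $42.5, producers receive $25, q = 113. (Wedge: pb − ps = 17.5.)
Burden on consumers: $7.5; on producers: $10. (They sum to $17.5.)

Consumers bear $7.5 per ticket; producers bear $10 per ticket.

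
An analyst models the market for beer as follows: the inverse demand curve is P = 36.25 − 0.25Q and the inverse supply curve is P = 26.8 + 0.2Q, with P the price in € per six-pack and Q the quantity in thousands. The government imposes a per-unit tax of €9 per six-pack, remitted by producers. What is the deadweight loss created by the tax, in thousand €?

Deadweight loss = €90 thousand.

Rewrite in direct form: Qd = 145 − 4P and Qs = 5P − 134.
Without the tax, 145 − 4P = 5P − 134 gives 9P = 279, so P* = €31 and Q* = 21.
With the tax collected from producers, supply shifts: Qs = 5(P − 9) − 134.
Solving gives Q = 1 with buyers paying €36 and producers receiving €27 (the €9 wedge).
Quantity falls by |ΔQ| = |21 − 1| = 20.
DWL = ½ · t · |ΔQ| = ½ · 9 · 20 = €90.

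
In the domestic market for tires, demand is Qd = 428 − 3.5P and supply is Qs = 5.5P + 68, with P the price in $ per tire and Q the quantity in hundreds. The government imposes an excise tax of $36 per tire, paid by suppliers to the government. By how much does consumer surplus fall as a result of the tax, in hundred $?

Without the tax, 428 − 3.5P = 5.5P + 68 gives 9P = 360, so P* = $40 and Q* = 288.
With the tax collected from suppliers, supply shifts: Qs = 5.5(P − 36) + 68.
Solving gives Q = 211 with consumers paying $62 and suppliers receiving $26 (the $36 wedge).
ΔCS is the trapezoid between Q = 211 and Q = 288 of height $22: ½ · (288 + 211) · 22 = $5489.

Consumer surplus falls by $5489 hundred.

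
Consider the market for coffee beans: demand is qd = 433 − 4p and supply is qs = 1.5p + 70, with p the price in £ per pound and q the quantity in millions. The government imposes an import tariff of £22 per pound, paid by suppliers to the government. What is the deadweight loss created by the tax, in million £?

Deadweight loss = £264 million.

Without the tax, 433 − 4p = 1.5p + 70 gives 5.5p = 363, so p* = £66 and q* = 169.
With the tax collected from suppliers, supply shifts: qs = 1.5(p − 22) + 70.
Solving gives q = 145 with consumers paying £72 and suppliers receiving £50 (the £22 wedge).
Quantity falls by |ΔQ| = |169 − 145| = 24.
DWL = ½ · t · |ΔQ| = ½ · 22 · 24 = £264.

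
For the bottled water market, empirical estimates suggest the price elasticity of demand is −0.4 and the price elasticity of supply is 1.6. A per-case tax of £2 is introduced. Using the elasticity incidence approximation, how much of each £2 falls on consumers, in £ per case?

Incidence ratio: consumers' share ≈ εs / (εs + |εd|) = 1.6 / (1.6 + 0.4) = 0.8.
So consumers bear ≈ 0.8 × £2 = £1.6; sellers bear £0.4.

Consumers bear ≈ £1.6 per case.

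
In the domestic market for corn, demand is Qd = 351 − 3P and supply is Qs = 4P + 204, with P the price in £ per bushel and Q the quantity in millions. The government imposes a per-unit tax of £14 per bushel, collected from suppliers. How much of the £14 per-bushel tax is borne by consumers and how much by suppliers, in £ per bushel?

Before the tax: set 351 − 3P = 4P + 204 → P* = £21, Q* = 288.
With the tax collected from suppliers, supply shifts: Qs = 4(P − 14) + 204.
Solving gives Q = 264 with consumers paying £29 and suppliers receiving £15 (the £14 wedge).
Burden on consumers: £8; on suppliers: £6. (They sum to £14.)
The less price-elastic side of the market bears the larger share of a per-unit tax.

Consumers bear £8 per bushel; suppliers bear £6 per bushel.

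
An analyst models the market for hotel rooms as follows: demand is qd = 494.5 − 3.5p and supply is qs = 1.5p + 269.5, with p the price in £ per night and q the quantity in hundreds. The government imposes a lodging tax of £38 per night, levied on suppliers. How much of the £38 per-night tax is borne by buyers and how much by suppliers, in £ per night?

Buyers bear £11.4 per night; suppliers bear £26.6 per night.

Without the tax, 494.5 − 3.5p = 1.5p + 269.5 gives 5p = 225, so p* = £45 and q* = 337.
With the tax collected from suppliers, supply shifts: qs = 1.5(p − 38) + 269.5.
Solving gives q = 297.1 with buyers paying £56.4 and suppliers receiving £18.4 (the £38 wedge).
Burden on buyers: £11.4; on suppliers: £26.6. (They sum to £38.)
The less price-elastic side of the market bears the larger share of a per-unit tax.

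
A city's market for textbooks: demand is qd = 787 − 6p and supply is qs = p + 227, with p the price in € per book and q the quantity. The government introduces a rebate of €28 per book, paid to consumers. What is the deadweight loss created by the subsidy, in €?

Before the subsidy: set 787 − 6p = p + 227 → p* = €80, q* = 307.
With a per-unit subsidy paid to consumers, each effectively pays p − 28, so demand becomes qd = 787 − 6(p − 28).
Solving gives q = 331 with consumers paying €76 and suppliers receiving €104 (the €28 wedge).
Quantity rises by |ΔQ| = |307 − 331| = 24.
DWL = ½ · t · |ΔQ| = ½ · 28 · 24 = €336.

Deadweight loss = €336.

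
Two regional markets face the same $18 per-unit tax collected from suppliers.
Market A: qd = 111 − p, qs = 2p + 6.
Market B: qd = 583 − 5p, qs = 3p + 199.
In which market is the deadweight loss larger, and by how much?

Market A: pre-tax p* = $35, q* = 76; post-tax q = 64; deadweight loss = $108.
Market B: pre-tax p* = $48, q* = 343; post-tax q = 309.25; deadweight loss = $303.75.
Difference: $108 vs $303.75 → market B is larger by $195.75.

Market B, by $195.75.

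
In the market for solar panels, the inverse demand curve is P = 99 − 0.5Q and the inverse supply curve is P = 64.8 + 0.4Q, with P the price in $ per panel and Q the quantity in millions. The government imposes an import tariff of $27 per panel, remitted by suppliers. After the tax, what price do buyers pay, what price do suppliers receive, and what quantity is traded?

Buyers pay $95; suppliers receive $68; quantity = 8.

Inverting to Q(P) form: Qd = 198 − 2P; Qs = 2.5P − 162.
Without the tax, 198 − 2P = 2.5P − 162 gives 4.5P = 360, so P* = $80 and Q* = 38.
With the tax collected from suppliers, supply shifts: Qs = 2.5(P − 27) − 162.
Solving gives Q = 8 with buyers paying $95 and suppliers receiving $68 (the $27 wedge).
The less price-elastic side of the market bears the larger share of a per-unit tax.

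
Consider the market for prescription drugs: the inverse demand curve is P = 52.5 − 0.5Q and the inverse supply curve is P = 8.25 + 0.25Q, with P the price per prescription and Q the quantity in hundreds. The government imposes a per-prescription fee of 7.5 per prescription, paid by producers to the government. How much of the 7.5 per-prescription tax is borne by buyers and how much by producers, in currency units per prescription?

Inverting to Q(P) form: Qd = 105 − 2P; Qs = 4P − 33.
Before the tax: set 105 − 2P = 4P − 33 → P* = 23, Q* = 59.
With the tax collected from producers, supply shifts: Qs = 4(P − 7.5) − 33.
New equilibrium: buyers pay 28, producers receive 20.5, Q = 49. (Wedge: Pb − Ps = 7.5.)
Burden on buyers: 5; on producers: 2.5. (They sum to 7.5.)
The less price-elastic side of the market bears the larger share of a per-unit tax.

Buyers bear 5 per prescription; producers bear 2.5 per prescription.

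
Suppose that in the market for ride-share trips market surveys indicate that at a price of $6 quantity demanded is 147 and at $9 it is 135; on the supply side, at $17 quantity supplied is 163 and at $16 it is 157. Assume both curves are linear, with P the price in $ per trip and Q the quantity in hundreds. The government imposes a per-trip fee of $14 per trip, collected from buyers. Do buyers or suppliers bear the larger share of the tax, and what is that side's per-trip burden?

Buyers bear the larger share: $8.4 per trip.

Demand slope: (135 − 147)/(9 − 6) = -4, so Qd = 171 − 4P.
Supply slope: (157 − 163)/(16 − 17) = 6, so Qs = 6P + 61.
Without the tax, 171 − 4P = 6P + 61 gives 10P = 110, so P* = $11 and Q* = 127.
With the tax collected from buyers, demand (in seller-price terms) shifts: Qd = 171 − 4(P + 14).
New equilibrium: buyers pay $19.4, suppliers receive $5.4, Q = 93.4. (Wedge: Pb − Ps = 14.)
Per-trip burden: buyers $8.4, suppliers $5.6.
Buyers take the larger share because demand is less price-elastic here (demand slope 4 vs supply slope 6).
The less price-elastic side of the market bears the larger share of a per-unit tax.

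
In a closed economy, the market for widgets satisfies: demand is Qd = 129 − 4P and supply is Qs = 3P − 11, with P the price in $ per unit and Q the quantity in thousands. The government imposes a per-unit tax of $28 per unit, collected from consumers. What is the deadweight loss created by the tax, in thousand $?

Deadweight loss = $672 thousand.

Without the tax, 129 − 4P = 3P − 11 gives 7P = 140, so P* = $20 and Q* = 49.
With the tax collected from consumers, demand (in seller-price terms) shifts: Qd = 129 − 4(P + 28).
New equilibrium: consumers pay $32, sellers receive $4, Q = 1. (Wedge: Pb − Ps = 28.)
Quantity falls by |ΔQ| = |49 − 1| = 48.
DWL = ½ · t · |ΔQ| = ½ · 28 · 48 = $672.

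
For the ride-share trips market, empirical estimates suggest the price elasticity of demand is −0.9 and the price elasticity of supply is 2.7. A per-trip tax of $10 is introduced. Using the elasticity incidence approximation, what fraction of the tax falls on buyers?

Buyers' share ≈ 0.75.

Incidence ratio: buyers' share ≈ εs / (εs + |εd|) = 2.7 / (2.7 + 0.9) = 0.75.
Supply is the more elastic side, so buyers bear the larger share.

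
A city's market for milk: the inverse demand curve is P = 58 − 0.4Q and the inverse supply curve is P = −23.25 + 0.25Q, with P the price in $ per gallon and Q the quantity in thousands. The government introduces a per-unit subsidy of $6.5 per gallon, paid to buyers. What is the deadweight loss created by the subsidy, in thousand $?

Rewrite in direct form: Qd = 145 − 2.5P and Qs = 4P + 93.
Before the subsidy: set 145 − 2.5P = 4P + 93 → P* = $8, Q* = 125.
With a per-unit subsidy paid to buyers, each effectively pays P − 6.5, so demand becomes Qd = 145 − 2.5(P − 6.5).
Solving gives Q = 135 with buyers paying $4 and producers receiving $10.5 (the $6.5 wedge).
Quantity rises by |ΔQ| = |125 − 135| = 10.
DWL = ½ · t · |ΔQ| = ½ · 6.5 · 10 = $32.5.

Deadweight loss = $32.5 thousand.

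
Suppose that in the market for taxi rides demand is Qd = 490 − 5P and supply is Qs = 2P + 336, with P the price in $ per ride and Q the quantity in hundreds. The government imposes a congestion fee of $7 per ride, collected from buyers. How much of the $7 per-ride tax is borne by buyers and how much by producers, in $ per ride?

Buyers bear $2 per ride; producers bear $5 per ride.

Without the tax, 490 − 5P = 2P + 336 gives 7P = 154, so P* = $22 and Q* = 380.
With the tax collected from buyers, demand (in seller-price terms) shifts: Qd = 490 − 5(P + 7).
Solving gives Q = 370 with buyers paying $24 and producers receiving $17 (the $7 wedge).
Burden on buyers: $2; on producers: $5. (They sum to $7.)
The less price-elastic side of the market bears the larger share of a per-unit tax.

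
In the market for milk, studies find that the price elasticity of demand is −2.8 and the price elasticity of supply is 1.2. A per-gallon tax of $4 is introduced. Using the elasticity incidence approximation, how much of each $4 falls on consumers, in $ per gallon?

Incidence ratio: consumers' share ≈ εs / (εs + |εd|) = 1.2 / (1.2 + 2.8) = 0.3.
So consumers bear ≈ 0.3 × $4 = $1.2; sellers bear $2.8.

Consumers bear ≈ $1.2 per gallon.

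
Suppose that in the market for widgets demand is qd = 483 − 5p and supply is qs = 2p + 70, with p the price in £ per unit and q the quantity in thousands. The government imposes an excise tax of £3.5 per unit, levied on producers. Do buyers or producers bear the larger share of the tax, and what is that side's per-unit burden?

Without the tax, 483 − 5p = 2p + 70 gives 7p = 413, so p* = £59 and q* = 188.
With the tax collected from producers, supply shifts: qs = 2(p − 3.5) + 70.
New equilibrium: buyers pay £60, producers receive £56.5, q = 183. (Wedge: pb − ps = 3.5.)
Per-unit burden: buyers £1, producers £2.5.
Producers take the larger share because supply is less price-elastic here (demand slope 5 vs supply slope 2).

Producers bear the larger share: £2.5 per unit.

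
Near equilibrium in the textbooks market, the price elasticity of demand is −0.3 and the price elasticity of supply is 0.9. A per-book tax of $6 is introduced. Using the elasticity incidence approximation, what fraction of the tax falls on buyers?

Incidence ratio: buyers' share ≈ εs / (εs + |εd|) = 0.9 / (0.9 + 0.3) = 0.75.
Supply is the more elastic side, so buyers bear the larger share.

Buyers' share ≈ 0.75.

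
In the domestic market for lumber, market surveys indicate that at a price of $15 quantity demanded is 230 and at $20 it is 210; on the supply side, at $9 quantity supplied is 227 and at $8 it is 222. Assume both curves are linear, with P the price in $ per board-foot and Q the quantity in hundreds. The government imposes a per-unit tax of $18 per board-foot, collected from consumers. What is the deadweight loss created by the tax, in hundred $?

Deadweight loss = $360 hundred.

Demand slope: (210 − 230)/(20 − 15) = -4, so Qd = 290 − 4P.
Supply slope: (222 − 227)/(8 − 9) = 5, so Qs = 5P + 182.
Without the tax, 290 − 4P = 5P + 182 gives 9P = 108, so P* = $12 and Q* = 242.
With the tax collected from consumers, demand (in seller-price terms) shifts: Qd = 290 − 4(P + 18).
Solving gives Q = 202 with consumers paying $22 and producers receiving $4 (the $18 wedge).
Quantity falls by |ΔQ| = |242 − 202| = 40.
DWL = ½ · t · |ΔQ| = ½ · 18 · 40 = $360.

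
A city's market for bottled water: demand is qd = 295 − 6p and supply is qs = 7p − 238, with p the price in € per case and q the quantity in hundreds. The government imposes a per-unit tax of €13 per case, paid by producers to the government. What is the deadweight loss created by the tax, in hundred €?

Before the tax: set 295 − 6p = 7p − 238 → p* = €41, q* = 49.
With the tax collected from producers, supply shifts: qs = 7(p − 13) − 238.
Solving gives q = 7 with buyers paying €48 and producers receiving €35 (the €13 wedge).
Quantity falls by |ΔQ| = |49 − 7| = 42.
DWL = ½ · t · |ΔQ| = ½ · 13 · 42 = €273.

Deadweight loss = €273 hundred.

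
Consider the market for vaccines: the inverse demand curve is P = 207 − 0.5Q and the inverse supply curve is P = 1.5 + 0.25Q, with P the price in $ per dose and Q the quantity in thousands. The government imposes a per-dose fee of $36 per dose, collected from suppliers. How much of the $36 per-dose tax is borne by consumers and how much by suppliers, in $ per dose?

Inverting to Q(P) form: Qd = 414 − 2P; Qs = 4P − 6.
Without the tax, 414 − 2P = 4P − 6 gives 6P = 420, so P* = $70 and Q* = 274.
With the tax collected from suppliers, supply shifts: Qs = 4(P − 36) − 6.
Solving gives Q = 226 with consumers paying $94 and suppliers receiving $58 (the $36 wedge).
Burden on consumers: $24; on suppliers: $12. (They sum to $36.)

Consumers bear $24 per dose; suppliers bear $12 per dose.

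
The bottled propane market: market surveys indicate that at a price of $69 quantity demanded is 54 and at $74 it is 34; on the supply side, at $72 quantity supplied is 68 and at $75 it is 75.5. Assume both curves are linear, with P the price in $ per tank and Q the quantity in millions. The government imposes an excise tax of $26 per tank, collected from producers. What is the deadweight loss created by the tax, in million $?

Demand slope: (34 − 54)/(74 − 69) = -4, so Qd = 330 − 4P.
Supply slope: (75.5 − 68)/(75 − 72) = 2.5, so Qs = 2.5P − 112.
Before the tax: set 330 − 4P = 2.5P − 112 → P* = $68, Q* = 58.
With the tax collected from producers, supply shifts: Qs = 2.5(P − 26) − 112.
New equilibrium: buyers pay $78, producers receive $52, Q = 18. (Wedge: Pb − Ps = 26.)
Quantity falls by |ΔQ| = |58 − 18| = 40.
DWL = ½ · t · |ΔQ| = ½ · 26 · 40 = $520.

Deadweight loss = $520 million.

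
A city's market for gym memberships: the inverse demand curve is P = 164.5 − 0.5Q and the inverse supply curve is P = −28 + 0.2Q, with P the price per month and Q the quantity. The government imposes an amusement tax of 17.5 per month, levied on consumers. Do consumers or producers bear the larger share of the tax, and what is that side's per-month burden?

Rewrite in direct form: Qd = 329 − 2P and Qs = 5P + 140.
Without the tax, 329 − 2P = 5P + 140 gives 7P = 189, so P* = 27 and Q* = 275.
With the tax collected from consumers, demand (in seller-price terms) shifts: Qd = 329 − 2(P + 17.5).
Solving gives Q = 250 with consumers paying 39.5 and producers receiving 22 (the 17.5 wedge).
Per-month burden: consumers 12.5, producers 5.
Consumers take the larger share because demand is less price-elastic here (demand slope 2 vs supply slope 5).

Consumers bear the larger share: 12.5 per month.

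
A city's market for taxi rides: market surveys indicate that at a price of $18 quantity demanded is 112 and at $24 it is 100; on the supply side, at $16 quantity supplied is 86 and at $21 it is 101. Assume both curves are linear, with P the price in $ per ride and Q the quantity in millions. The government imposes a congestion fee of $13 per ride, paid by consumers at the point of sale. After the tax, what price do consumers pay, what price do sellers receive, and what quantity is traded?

Demand slope: (100 − 112)/(24 − 18) = -2, so Qd = 148 − 2P.
Supply slope: (101 − 86)/(21 − 16) = 3, so Qs = 3P + 38.
Before the tax: set 148 − 2P = 3P + 38 → P* = $22, Q* = 104.
With the tax collected from consumers, demand (in seller-price terms) shifts: Qd = 148 − 2(P + 13).
Solving gives Q = 88.4 with consumers paying $29.8 and sellers receiving $16.8 (the $13 wedge).

Consumers pay $29.8; sellers receive $16.8; quantity = 88.4.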